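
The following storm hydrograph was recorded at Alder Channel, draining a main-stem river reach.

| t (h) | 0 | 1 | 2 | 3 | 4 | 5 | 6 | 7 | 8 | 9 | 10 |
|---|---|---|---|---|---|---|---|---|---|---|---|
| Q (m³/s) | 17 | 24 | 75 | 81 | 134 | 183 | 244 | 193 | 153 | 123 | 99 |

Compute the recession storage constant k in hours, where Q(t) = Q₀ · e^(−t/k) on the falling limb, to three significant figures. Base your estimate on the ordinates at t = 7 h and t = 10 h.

On the falling limb, Q drops from 193 to 99 m³/s between t = 7 h and t = 10 h (Δt = 3 h).
k = −Δt / ln(Q₂/Q₁) = −3 / ln(99/193) = 4.49 h.

k ≈ 4.49 h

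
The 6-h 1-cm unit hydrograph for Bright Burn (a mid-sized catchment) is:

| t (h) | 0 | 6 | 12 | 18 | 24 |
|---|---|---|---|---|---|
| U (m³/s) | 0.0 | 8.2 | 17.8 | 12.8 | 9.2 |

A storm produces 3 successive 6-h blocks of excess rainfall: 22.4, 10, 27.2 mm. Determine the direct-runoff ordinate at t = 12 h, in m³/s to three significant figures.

By discrete convolution, Q_j = Σ (P_i / 10 mm) · U_{j−i}.
At t = 12 h (j=2): Q = (22.4/10)·17.8 + (10/10)·8.2 + (27.2/10)·0.0 = 48.1 m³/s.

Q ≈ 48.1 m³/s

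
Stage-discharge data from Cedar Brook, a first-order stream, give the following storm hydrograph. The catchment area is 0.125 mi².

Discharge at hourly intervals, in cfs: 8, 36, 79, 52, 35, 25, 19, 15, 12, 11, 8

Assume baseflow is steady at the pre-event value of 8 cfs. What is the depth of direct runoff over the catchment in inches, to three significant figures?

d ≈ 2.63 in

Direct runoff: 0.0, 28.0, 71.0, 44.0, 27.0, 17.0, 11.0, 7.0, 4.0, 3.0, 0.0 cfs; ΣQ_DR = 212.0 cfs.
V = ΣQ_DR · Δt = 212.0 × 3600 s = 7.632 × 10^5 ft³.
Over A = 0.125 mi², depth = V / A = 2.63 in.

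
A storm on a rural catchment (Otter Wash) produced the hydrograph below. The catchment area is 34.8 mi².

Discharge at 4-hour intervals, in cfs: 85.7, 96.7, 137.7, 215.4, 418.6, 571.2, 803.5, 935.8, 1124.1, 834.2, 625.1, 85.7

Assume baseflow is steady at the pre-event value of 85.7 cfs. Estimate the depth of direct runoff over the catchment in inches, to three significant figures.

Direct runoff: 0.0, 11.0, 52.0, 129.7, 332.9, 485.5, 717.8, 850.1, 1038.4, 748.5, 539.4, 0.0 cfs; ΣQ_DR = 4905 cfs.
V = ΣQ_DR · Δt = 4905 × 14400 s = 7.064 × 10^7 ft³.
Over A = 34.8 mi², depth = V / A = 0.874 in.

d ≈ 0.874 in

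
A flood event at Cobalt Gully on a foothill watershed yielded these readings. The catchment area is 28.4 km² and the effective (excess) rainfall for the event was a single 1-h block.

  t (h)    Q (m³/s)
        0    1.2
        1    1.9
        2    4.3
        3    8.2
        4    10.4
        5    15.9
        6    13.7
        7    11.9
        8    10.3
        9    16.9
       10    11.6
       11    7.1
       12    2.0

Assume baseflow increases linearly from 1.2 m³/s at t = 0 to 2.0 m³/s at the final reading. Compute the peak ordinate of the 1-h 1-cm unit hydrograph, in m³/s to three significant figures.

U_p ≈ 12.6 m³/s

Direct runoff: 0.00, 0.63, 2.97, 6.80, 8.93, 14.37, 12.10, 10.23, 8.57, 15.10, 9.73, 5.17, 0.00 m³/s; ΣQ_DR = 94.60 m³/s, peak = 15.10 m³/s.
Runoff depth d = ΣQ_DR·Δt / A = 94.60 × 3600 / (28.4 km²) = 11.99 mm.
The 1-cm UH is the DRH scaled by (10 mm)/d, so U_p = 15.10 × 10/11.99 = 12.6 m³/s.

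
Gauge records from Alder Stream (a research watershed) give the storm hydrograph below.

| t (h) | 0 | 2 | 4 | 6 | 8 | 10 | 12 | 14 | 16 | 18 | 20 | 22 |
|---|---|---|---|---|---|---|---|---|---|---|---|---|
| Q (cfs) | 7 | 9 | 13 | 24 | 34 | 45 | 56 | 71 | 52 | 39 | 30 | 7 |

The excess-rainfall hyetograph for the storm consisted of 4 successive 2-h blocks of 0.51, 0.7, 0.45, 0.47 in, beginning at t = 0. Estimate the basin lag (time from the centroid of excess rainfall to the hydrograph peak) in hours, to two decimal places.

t_L ≈ 10.17 h

Centroid of excess rainfall: t_c = Σ P_i·t̄_i / ΣP_i = 3.8263 h (block centres at 1, 3, 5, 7 h).
Hydrograph peak occurs at t = 14 h, so basin lag t_L = 14 − 3.8263 = 10.17 h.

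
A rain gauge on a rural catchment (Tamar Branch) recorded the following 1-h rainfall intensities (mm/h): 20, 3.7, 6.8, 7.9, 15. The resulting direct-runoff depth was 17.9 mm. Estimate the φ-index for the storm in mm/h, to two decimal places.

Only the 2 blocks with intensity above φ contribute runoff: 20, 15 mm/h.
Σ(I−φ)·Δt = d  ⇒  (20+15 − 2φ)·1 = 17.9
φ = (35.00 − 17.9/1) / 2 = 8.55 mm/h.

φ ≈ 8.55 mm/h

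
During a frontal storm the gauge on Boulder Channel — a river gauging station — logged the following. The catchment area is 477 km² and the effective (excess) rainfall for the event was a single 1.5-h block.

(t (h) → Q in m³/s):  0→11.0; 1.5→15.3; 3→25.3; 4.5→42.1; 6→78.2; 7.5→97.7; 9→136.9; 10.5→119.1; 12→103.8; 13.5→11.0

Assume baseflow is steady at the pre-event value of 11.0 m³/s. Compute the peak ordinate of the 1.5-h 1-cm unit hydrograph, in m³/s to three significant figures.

U_p ≈ 210 m³/s

Direct runoff: 0.0, 4.3, 14.3, 31.1, 67.2, 86.7, 125.9, 108.1, 92.8, 0.0 m³/s; ΣQ_DR = 530.4 m³/s, peak = 125.9 m³/s.
Runoff depth d = ΣQ_DR·Δt / A = 530.4 × 5400 / (477 km²) = 6.005 mm.
The 1-cm UH is the DRH scaled by (10 mm)/d, so U_p = 125.9 × 10/6.005 = 210 m³/s.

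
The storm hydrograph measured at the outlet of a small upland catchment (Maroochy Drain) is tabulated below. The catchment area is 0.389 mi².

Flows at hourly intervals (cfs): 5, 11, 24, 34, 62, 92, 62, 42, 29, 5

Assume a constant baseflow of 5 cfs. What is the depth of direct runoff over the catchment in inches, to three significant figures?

d ≈ 1.26 in

Direct runoff: 0.0, 6.0, 19.0, 29.0, 57.0, 87.0, 57.0, 37.0, 24.0, 0.0 cfs; ΣQ_DR = 316.0 cfs.
V = ΣQ_DR · Δt = 316.0 × 3600 s = 1.138 × 10^6 ft³.
Over A = 0.389 mi², depth = V / A = 1.26 in.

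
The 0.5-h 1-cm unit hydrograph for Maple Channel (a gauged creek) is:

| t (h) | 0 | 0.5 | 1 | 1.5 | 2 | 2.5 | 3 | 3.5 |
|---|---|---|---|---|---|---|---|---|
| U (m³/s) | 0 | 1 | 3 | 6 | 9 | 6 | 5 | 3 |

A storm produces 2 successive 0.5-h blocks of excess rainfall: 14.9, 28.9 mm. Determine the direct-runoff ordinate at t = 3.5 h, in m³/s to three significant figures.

By discrete convolution, Q_j = Σ (P_i / 10 mm) · U_{j−i}.
At t = 3.5 h (j=7): Q = (14.9/10)·3 + (28.9/10)·5 = 18.9 m³/s.

Q ≈ 18.9 m³/s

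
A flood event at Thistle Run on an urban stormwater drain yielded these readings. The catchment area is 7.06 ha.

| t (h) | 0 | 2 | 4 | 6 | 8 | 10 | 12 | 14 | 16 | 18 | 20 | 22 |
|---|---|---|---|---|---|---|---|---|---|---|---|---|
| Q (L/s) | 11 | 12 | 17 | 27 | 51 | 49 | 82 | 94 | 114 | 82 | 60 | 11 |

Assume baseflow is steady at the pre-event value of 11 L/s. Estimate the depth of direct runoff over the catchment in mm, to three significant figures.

d ≈ 48.7 mm

Direct runoff: 0.0, 1.0, 6.0, 16.0, 40.0, 38.0, 71.0, 83.0, 103.0, 71.0, 49.0, 0.0 L/s; ΣQ_DR = 478.0 L/s.
V = ΣQ_DR · Δt = 478.0 × 7200 s = 3.442 × 10^6 L.
Over A = 7.06 ha, depth = V / A = 48.7 mm.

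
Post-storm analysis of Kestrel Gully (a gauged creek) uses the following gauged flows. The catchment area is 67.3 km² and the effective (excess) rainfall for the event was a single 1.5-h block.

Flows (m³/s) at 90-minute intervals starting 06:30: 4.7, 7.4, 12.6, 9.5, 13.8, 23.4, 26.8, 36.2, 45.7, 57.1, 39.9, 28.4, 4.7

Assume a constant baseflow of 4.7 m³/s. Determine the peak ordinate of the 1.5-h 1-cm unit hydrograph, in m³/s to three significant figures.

U_p ≈ 26.2 m³/s

Direct runoff: 0.0, 2.7, 7.9, 4.8, 9.1, 18.7, 22.1, 31.5, 41.0, 52.4, 35.2, 23.7, 0.0 m³/s; ΣQ_DR = 249.1 m³/s, peak = 52.4 m³/s.
Runoff depth d = ΣQ_DR·Δt / A = 249.1 × 5400 / (67.3 km²) = 19.99 mm.
The 1-cm UH is the DRH scaled by (10 mm)/d, so U_p = 52.4 × 10/19.99 = 26.2 m³/s.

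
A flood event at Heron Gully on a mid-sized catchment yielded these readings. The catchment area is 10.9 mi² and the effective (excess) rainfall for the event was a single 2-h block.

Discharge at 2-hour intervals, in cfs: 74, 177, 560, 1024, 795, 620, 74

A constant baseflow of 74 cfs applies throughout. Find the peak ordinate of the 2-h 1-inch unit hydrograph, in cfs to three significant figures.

U_p ≈ 1190 cfs

Direct runoff: 0.0, 103.0, 486.0, 950.0, 721.0, 546.0, 0.0 cfs; ΣQ_DR = 2806 cfs, peak = 950.0 cfs.
Runoff depth d = ΣQ_DR·Δt / A = 2806 × 7200 / (10.9 mi²) = 0.7978 in.
The 1-inch UH is the DRH scaled by (1 in)/d, so U_p = 950.0 × 1/0.7978 = 1190 cfs.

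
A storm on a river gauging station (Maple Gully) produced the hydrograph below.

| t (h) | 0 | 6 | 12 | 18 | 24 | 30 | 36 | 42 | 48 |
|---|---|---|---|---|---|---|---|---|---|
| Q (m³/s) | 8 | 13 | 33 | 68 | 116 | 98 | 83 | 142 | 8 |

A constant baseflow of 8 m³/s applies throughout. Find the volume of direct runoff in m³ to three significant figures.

Direct-runoff ordinates (Q − Q_b): 0.0, 5.0, 25.0, 60.0, 108.0, 90.0, 75.0, 134.0, 0.0 m³/s.
ΣQ_DR = 497.0 m³/s.
With Δt = 6 h = 21600 s, V = ΣQ_DR · Δt = 497.0 × 21600 = 1.07 × 10^7 m³.

V ≈ 1.07 × 10^7 m³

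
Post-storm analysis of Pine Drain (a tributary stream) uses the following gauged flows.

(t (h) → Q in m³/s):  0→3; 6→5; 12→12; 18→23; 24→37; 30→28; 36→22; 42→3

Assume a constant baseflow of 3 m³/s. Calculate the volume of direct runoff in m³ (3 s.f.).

V ≈ 2.35 × 10^6 m³

Direct-runoff ordinates (Q − Q_b): 0.0, 2.0, 9.0, 20.0, 34.0, 25.0, 19.0, 0.0 m³/s.
ΣQ_DR = 109.0 m³/s.
With Δt = 6 h = 21600 s, V = ΣQ_DR · Δt = 109.0 × 21600 = 2.35 × 10^6 m³.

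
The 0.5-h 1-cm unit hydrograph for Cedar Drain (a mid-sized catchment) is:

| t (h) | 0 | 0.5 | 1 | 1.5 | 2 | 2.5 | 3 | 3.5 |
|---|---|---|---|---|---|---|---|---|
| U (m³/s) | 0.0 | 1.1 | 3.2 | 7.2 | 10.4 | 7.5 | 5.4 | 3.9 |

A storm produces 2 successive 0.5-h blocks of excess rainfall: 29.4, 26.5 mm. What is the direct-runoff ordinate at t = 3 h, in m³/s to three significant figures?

By discrete convolution, Q_j = Σ (P_i / 10 mm) · U_{j−i}.
At t = 3 h (j=6): Q = (29.4/10)·5.4 + (26.5/10)·7.5 = 35.8 m³/s.

Q ≈ 35.8 m³/s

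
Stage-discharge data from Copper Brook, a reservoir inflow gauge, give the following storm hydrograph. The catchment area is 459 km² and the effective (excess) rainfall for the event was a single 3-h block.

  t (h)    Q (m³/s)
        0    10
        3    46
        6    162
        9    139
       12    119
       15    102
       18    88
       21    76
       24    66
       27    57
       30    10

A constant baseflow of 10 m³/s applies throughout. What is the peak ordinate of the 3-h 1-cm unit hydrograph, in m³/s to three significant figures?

U_p ≈ 84.4 m³/s

Direct runoff: 0.0, 36.0, 152.0, 129.0, 109.0, 92.0, 78.0, 66.0, 56.0, 47.0, 0.0 m³/s; ΣQ_DR = 765.0 m³/s, peak = 152.0 m³/s.
Runoff depth d = ΣQ_DR·Δt / A = 765.0 × 10800 / (459 km²) = 18.00 mm.
The 1-cm UH is the DRH scaled by (10 mm)/d, so U_p = 152.0 × 10/18.00 = 84.4 m³/s.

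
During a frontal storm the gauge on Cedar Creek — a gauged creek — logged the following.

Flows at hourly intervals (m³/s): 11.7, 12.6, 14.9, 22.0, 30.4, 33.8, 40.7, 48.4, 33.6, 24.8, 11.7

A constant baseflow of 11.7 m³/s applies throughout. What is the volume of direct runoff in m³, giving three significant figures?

Direct-runoff ordinates (Q − Q_b): 0.0, 0.9, 3.2, 10.3, 18.7, 22.1, 29.0, 36.7, 21.9, 13.1, 0.0 m³/s.
ΣQ_DR = 155.9 m³/s.
With Δt = 1 h = 3600 s, V = ΣQ_DR · Δt = 155.9 × 3600 = 5.61 × 10^5 m³.

V ≈ 5.61 × 10^5 m³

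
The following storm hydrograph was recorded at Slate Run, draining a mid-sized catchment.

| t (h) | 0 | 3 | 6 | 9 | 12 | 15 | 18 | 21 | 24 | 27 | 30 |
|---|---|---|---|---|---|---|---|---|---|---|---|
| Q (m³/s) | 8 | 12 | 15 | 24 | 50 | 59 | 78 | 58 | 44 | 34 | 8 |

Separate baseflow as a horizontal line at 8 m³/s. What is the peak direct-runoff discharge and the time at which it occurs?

Q_p = 70.0 m³/s at t = 18 h

Subtracting baseflow gives direct-runoff ordinates: 0.0, 4.0, 7.0, 16.0, 42.0, 51.0, 70.0, 50.0, 36.0, 26.0, 0.0 m³/s.
The maximum is 70.0 m³/s, occurring at the reading for t = 18 h.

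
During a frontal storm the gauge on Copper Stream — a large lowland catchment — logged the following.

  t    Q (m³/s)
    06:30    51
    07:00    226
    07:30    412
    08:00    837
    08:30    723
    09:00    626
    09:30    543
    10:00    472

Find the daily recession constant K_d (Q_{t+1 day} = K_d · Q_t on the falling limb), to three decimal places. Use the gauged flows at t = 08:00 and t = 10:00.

K_d ≈ 0.001

Between t = 08:00 and t = 10:00 the flow falls from 837 to 472 m³/s over 4×0.5 h = 2 h.
Per-interval ratio K = (472/837)^(1/4) = 0.8666; K_d = K^(24/0.5) = 0.001.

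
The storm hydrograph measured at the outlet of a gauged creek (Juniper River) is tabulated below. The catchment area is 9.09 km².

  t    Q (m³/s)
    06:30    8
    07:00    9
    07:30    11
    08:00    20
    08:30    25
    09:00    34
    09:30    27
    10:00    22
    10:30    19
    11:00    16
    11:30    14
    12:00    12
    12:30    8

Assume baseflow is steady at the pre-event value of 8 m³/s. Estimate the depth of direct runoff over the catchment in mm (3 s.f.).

d ≈ 24.0 mm

Direct runoff: 0.0, 1.0, 3.0, 12.0, 17.0, 26.0, 19.0, 14.0, 11.0, 8.0, 6.0, 4.0, 0.0 m³/s; ΣQ_DR = 121.0 m³/s.
V = ΣQ_DR · Δt = 121.0 × 1800 s = 2.178 × 10^5 m³.
Over A = 9.09 km², depth = V / A = 24.0 mm.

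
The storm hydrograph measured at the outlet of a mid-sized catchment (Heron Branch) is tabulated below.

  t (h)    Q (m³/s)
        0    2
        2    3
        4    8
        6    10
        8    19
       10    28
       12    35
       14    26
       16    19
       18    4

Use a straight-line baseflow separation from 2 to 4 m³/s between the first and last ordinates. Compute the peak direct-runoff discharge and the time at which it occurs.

Subtracting baseflow gives direct-runoff ordinates: 0.00, 0.78, 5.56, 7.33, 16.11, 24.89, 31.67, 22.44, 15.22, 0.00 m³/s.
The maximum is 31.67 m³/s, occurring at the reading for t = 12 h.

Q_p = 31.67 m³/s at t = 12 h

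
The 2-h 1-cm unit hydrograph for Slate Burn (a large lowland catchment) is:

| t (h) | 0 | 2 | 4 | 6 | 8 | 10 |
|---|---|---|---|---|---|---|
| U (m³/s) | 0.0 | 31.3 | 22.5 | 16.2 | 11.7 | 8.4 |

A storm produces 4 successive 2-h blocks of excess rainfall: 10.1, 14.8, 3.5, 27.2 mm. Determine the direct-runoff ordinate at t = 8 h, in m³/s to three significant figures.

By discrete convolution, Q_j = Σ (P_i / 10 mm) · U_{j−i}.
At t = 8 h (j=4): Q = (10.1/10)·11.7 + (14.8/10)·16.2 + (3.5/10)·22.5 + (27.2/10)·31.3 = 129 m³/s.

Q ≈ 129 m³/s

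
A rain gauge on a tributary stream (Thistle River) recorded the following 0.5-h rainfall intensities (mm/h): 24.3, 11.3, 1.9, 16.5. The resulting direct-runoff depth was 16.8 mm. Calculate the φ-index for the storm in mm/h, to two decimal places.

φ ≈ 6.17 mm/h

Only the 3 blocks with intensity above φ contribute runoff: 24.3, 11.3, 16.5 mm/h.
Σ(I−φ)·Δt = d  ⇒  (24.3+11.3+16.5 − 3φ)·0.5 = 16.8
φ = (52.10 − 16.8/0.5) / 3 = 6.17 mm/h.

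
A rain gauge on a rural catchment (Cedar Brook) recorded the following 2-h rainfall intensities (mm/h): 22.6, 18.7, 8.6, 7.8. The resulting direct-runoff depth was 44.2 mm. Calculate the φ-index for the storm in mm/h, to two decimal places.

φ ≈ 9.60 mm/h

Only the 2 blocks with intensity above φ contribute runoff: 22.6, 18.7 mm/h.
Σ(I−φ)·Δt = d  ⇒  (22.6+18.7 − 2φ)·2 = 44.2
φ = (41.30 − 44.2/2) / 2 = 9.60 mm/h.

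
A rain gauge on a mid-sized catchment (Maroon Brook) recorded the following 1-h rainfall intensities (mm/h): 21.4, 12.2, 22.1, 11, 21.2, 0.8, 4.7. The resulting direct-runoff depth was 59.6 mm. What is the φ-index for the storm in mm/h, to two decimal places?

Only the 5 blocks with intensity above φ contribute runoff: 21.4, 12.2, 22.1, 11, 21.2 mm/h.
Σ(I−φ)·Δt = d  ⇒  (21.4+12.2+22.1+11+21.2 − 5φ)·1 = 59.6
φ = (87.90 − 59.6/1) / 5 = 5.66 mm/h.

φ ≈ 5.66 mm/h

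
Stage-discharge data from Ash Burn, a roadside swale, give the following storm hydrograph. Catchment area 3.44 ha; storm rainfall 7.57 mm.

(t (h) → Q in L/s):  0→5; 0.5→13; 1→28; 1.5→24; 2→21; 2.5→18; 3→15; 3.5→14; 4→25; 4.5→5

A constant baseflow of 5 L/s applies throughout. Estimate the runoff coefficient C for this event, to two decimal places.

C ≈ 0.82

ΣQ_DR = 118.0 L/s; V = ΣQ_DR·Δt = 2.124 × 10^5 L.
Runoff depth d = V / A = 6.174 mm.
C = d / P = 6.174 / 7.57 = 0.82.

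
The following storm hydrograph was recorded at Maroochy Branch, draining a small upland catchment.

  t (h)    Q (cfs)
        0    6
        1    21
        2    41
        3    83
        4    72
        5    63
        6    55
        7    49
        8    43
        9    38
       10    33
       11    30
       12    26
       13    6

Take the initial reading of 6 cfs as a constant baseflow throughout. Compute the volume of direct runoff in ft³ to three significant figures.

Direct-runoff ordinates (Q − Q_b): 0.0, 15.0, 35.0, 77.0, 66.0, 57.0, 49.0, 43.0, 37.0, 32.0, 27.0, 24.0, 20.0, 0.0 cfs.
ΣQ_DR = 482.0 cfs.
With Δt = 1 h = 3600 s, V = ΣQ_DR · Δt = 482.0 × 3600 = 1.74 × 10^6 ft³.

V ≈ 1.74 × 10^6 ft³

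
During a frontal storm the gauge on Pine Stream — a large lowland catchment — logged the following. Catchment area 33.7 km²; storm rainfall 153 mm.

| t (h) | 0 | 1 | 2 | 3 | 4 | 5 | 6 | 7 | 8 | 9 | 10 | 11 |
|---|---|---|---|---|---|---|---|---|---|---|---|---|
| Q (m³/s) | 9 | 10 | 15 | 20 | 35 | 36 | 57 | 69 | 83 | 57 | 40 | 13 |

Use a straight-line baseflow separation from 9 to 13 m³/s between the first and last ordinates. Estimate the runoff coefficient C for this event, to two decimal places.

ΣQ_DR = 312.0 m³/s; V = ΣQ_DR·Δt = 1.123 × 10^6 m³.
Runoff depth d = V / A = 33.33 mm.
C = d / P = 33.33 / 153 = 0.22.

C ≈ 0.22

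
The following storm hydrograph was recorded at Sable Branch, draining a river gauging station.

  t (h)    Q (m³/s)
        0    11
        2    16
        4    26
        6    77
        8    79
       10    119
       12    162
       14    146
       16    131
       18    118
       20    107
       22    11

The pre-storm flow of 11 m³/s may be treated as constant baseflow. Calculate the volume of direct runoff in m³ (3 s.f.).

V ≈ 6.27 × 10^6 m³

Direct-runoff ordinates (Q − Q_b): 0.0, 5.0, 15.0, 66.0, 68.0, 108.0, 151.0, 135.0, 120.0, 107.0, 96.0, 0.0 m³/s.
ΣQ_DR = 871.0 m³/s.
With Δt = 2 h = 7200 s, V = ΣQ_DR · Δt = 871.0 × 7200 = 6.27 × 10^6 m³.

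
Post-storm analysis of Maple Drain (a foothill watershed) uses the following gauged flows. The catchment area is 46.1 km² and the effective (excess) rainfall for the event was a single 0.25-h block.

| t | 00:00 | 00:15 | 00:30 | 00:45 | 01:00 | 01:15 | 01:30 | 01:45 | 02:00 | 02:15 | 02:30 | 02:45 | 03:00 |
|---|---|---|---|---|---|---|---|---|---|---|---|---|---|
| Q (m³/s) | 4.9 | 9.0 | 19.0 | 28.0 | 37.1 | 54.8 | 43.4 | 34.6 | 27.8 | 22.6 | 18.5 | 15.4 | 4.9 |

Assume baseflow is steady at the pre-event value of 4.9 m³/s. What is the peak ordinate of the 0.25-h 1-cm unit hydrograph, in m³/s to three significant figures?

Direct runoff: 0.0, 4.1, 14.1, 23.1, 32.2, 49.9, 38.5, 29.7, 22.9, 17.7, 13.6, 10.5, 0.0 m³/s; ΣQ_DR = 256.3 m³/s, peak = 49.9 m³/s.
Runoff depth d = ΣQ_DR·Δt / A = 256.3 × 900 / (46.1 km²) = 5.004 mm.
The 1-cm UH is the DRH scaled by (10 mm)/d, so U_p = 49.9 × 10/5.004 = 99.7 m³/s.

U_p ≈ 99.7 m³/s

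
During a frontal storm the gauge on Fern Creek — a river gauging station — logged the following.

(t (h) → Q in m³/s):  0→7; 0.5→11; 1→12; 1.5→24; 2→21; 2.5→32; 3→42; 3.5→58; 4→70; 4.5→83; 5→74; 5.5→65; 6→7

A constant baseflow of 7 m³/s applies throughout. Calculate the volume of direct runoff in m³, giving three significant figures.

Direct-runoff ordinates (Q − Q_b): 0.0, 4.0, 5.0, 17.0, 14.0, 25.0, 35.0, 51.0, 63.0, 76.0, 67.0, 58.0, 0.0 m³/s.
ΣQ_DR = 415.0 m³/s.
With Δt = 0.5 h = 1800 s, V = ΣQ_DR · Δt = 415.0 × 1800 = 7.47 × 10^5 m³.

V ≈ 7.47 × 10^5 m³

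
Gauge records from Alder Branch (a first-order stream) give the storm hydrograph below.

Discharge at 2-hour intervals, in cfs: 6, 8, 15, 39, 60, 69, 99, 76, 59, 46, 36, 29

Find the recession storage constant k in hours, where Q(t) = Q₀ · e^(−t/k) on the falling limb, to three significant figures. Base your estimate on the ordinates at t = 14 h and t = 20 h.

k ≈ 8.03 h

On the falling limb, Q drops from 76 to 36 cfs between t = 14 h and t = 20 h (Δt = 6 h).
k = −Δt / ln(Q₂/Q₁) = −6 / ln(36/76) = 8.03 h.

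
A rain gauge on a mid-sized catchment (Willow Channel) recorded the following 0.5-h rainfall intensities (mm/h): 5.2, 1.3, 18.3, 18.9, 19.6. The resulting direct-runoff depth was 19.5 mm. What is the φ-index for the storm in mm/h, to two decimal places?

Only the 3 blocks with intensity above φ contribute runoff: 18.3, 18.9, 19.6 mm/h.
Σ(I−φ)·Δt = d  ⇒  (18.3+18.9+19.6 − 3φ)·0.5 = 19.5
φ = (56.80 − 19.5/0.5) / 3 = 5.93 mm/h.

φ ≈ 5.93 mm/h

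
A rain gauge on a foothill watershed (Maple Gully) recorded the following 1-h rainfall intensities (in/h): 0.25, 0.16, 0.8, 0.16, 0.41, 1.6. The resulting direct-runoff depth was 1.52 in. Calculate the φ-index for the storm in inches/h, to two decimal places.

φ ≈ 0.44 in/h

Only the 2 blocks with intensity above φ contribute runoff: 0.8, 1.6 in/h.
Σ(I−φ)·Δt = d  ⇒  (0.8+1.6 − 2φ)·1 = 1.52
φ = (2.400 − 1.52/1) / 2 = 0.44 in/h.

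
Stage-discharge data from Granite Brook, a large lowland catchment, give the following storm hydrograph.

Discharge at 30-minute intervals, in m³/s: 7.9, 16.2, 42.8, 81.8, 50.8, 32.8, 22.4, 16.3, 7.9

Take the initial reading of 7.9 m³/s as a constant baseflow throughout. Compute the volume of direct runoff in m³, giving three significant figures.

V ≈ 3.74 × 10^5 m³

Direct-runoff ordinates (Q − Q_b): 0.0, 8.3, 34.9, 73.9, 42.9, 24.9, 14.5, 8.4, 0.0 m³/s.
ΣQ_DR = 207.8 m³/s.
With Δt = 0.5 h = 1800 s, V = ΣQ_DR · Δt = 207.8 × 1800 = 3.74 × 10^5 m³.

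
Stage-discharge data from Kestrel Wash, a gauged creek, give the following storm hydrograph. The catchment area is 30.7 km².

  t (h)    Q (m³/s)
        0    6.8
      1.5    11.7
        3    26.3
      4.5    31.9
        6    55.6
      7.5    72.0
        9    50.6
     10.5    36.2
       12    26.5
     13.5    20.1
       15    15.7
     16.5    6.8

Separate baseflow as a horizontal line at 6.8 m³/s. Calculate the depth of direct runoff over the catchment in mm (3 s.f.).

Direct runoff: 0.0, 4.9, 19.5, 25.1, 48.8, 65.2, 43.8, 29.4, 19.7, 13.3, 8.9, 0.0 m³/s; ΣQ_DR = 278.6 m³/s.
V = ΣQ_DR · Δt = 278.6 × 5400 s = 1.504 × 10^6 m³.
Over A = 30.7 km², depth = V / A = 49.0 mm.

d ≈ 49.0 mm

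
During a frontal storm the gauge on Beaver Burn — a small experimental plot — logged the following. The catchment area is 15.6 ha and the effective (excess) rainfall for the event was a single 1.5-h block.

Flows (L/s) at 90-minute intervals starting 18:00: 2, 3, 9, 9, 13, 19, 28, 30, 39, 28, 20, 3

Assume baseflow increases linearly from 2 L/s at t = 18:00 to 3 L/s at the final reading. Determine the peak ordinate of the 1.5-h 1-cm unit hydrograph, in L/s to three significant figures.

Direct runoff: 0.00, 0.91, 6.82, 6.73, 10.64, 16.55, 25.45, 27.36, 36.27, 25.18, 17.09, 0.00 L/s; ΣQ_DR = 173.0 L/s, peak = 36.27 L/s.
Runoff depth d = ΣQ_DR·Δt / A = 173.0 × 5400 / (15.6 ha) = 5.988 mm.
The 1-cm UH is the DRH scaled by (10 mm)/d, so U_p = 36.27 × 10/5.988 = 60.6 L/s.

U_p ≈ 60.6 L/s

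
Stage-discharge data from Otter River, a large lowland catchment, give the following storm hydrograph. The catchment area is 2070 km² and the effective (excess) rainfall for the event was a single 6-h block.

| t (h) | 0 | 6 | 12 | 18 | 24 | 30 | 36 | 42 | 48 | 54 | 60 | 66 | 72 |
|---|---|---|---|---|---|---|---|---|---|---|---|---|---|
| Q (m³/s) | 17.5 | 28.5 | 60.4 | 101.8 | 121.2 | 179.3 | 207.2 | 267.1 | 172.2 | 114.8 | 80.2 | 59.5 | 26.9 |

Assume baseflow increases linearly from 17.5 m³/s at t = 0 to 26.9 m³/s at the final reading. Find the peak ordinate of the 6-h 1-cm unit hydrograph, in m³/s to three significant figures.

Direct runoff: 0.00, 10.22, 41.33, 81.95, 100.57, 157.88, 185.00, 244.12, 148.43, 90.25, 54.87, 33.38, 0.00 m³/s; ΣQ_DR = 1148 m³/s, peak = 244.12 m³/s.
Runoff depth d = ΣQ_DR·Δt / A = 1148 × 21600 / (2070 km²) = 11.98 mm.
The 1-cm UH is the DRH scaled by (10 mm)/d, so U_p = 244.12 × 10/11.98 = 204 m³/s.

U_p ≈ 204 m³/s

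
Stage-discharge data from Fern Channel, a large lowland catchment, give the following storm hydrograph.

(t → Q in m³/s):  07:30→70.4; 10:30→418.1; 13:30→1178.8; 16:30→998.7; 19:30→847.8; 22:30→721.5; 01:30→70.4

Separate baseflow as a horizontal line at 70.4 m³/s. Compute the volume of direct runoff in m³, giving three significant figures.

Direct-runoff ordinates (Q − Q_b): 0.0, 347.7, 1108.4, 928.3, 777.4, 651.1, 0.0 m³/s.
ΣQ_DR = 3813 m³/s.
With Δt = 3 h = 10800 s, V = ΣQ_DR · Δt = 3813 × 10800 = 4.12 × 10^7 m³.

V ≈ 4.12 × 10^7 m³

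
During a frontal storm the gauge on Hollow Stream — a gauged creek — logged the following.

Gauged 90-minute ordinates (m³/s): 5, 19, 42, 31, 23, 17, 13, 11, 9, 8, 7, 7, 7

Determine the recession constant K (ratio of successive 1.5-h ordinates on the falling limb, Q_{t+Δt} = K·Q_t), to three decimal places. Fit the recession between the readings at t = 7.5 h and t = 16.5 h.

Using the recession-limb readings at t = 7.5 h and t = 16.5 h: Q falls from 17 to 7 m³/s over 6 intervals.
K = (Q₂/Q₁)^(1/6) = (7/17)^(1/6) = 0.863.

K ≈ 0.863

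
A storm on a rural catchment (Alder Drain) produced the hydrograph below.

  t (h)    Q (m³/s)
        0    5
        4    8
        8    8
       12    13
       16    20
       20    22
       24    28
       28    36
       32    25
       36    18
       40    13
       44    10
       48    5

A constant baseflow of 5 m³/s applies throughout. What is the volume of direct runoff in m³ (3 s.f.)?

V ≈ 2.10 × 10^6 m³

Direct-runoff ordinates (Q − Q_b): 0.0, 3.0, 3.0, 8.0, 15.0, 17.0, 23.0, 31.0, 20.0, 13.0, 8.0, 5.0, 0.0 m³/s.
ΣQ_DR = 146.0 m³/s.
With Δt = 4 h = 14400 s, V = ΣQ_DR · Δt = 146.0 × 14400 = 2.10 × 10^6 m³.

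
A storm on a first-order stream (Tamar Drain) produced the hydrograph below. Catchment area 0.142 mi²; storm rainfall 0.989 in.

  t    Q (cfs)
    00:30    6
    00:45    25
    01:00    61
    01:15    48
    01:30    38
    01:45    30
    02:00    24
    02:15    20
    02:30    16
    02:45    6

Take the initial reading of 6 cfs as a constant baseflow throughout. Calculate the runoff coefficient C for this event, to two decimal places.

C ≈ 0.59

ΣQ_DR = 214.0 cfs; V = ΣQ_DR·Δt = 1.926 × 10^5 ft³.
Runoff depth d = V / A = 0.5838 in.
C = d / P = 0.5838 / 0.989 = 0.59.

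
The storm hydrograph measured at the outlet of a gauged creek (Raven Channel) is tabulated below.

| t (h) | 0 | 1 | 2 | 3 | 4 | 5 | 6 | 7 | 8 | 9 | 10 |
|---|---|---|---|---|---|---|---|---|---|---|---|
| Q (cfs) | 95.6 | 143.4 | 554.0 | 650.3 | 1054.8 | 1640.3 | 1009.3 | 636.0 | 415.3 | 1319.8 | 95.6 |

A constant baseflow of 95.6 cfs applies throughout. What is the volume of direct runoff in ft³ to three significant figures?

V ≈ 2.36 × 10^7 ft³

Direct-runoff ordinates (Q − Q_b): 0.0, 47.8, 458.4, 554.7, 959.2, 1544.7, 913.7, 540.4, 319.7, 1224.2, 0.0 cfs.
ΣQ_DR = 6563 cfs.
With Δt = 1 h = 3600 s, V = ΣQ_DR · Δt = 6563 × 3600 = 2.36 × 10^7 ft³.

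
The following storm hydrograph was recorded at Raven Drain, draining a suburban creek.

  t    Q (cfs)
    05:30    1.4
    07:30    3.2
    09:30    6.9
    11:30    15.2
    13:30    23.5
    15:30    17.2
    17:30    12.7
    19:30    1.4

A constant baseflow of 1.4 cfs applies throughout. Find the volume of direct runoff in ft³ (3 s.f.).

V ≈ 5.06 × 10^5 ft³

Direct-runoff ordinates (Q − Q_b): 0.0, 1.8, 5.5, 13.8, 22.1, 15.8, 11.3, 0.0 cfs.
ΣQ_DR = 70.30 cfs.
With Δt = 2 h = 7200 s, V = ΣQ_DR · Δt = 70.30 × 7200 = 5.06 × 10^5 ft³.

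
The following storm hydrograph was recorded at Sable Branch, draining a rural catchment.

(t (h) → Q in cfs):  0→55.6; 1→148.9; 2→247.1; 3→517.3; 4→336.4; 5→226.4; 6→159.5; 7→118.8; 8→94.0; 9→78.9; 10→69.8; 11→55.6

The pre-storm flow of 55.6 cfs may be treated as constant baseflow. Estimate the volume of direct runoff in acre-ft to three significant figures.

Direct-runoff ordinates (Q − Q_b): 0.0, 93.3, 191.5, 461.7, 280.8, 170.8, 103.9, 63.2, 38.4, 23.3, 14.2, 0.0 cfs.
ΣQ_DR = 1441 cfs.
With Δt = 1 h = 3600 s, V = ΣQ_DR · Δt = 1441 × 3600 = 5.19 × 10^6 ft³ = 119 acre-ft.

V ≈ 119 acre-ft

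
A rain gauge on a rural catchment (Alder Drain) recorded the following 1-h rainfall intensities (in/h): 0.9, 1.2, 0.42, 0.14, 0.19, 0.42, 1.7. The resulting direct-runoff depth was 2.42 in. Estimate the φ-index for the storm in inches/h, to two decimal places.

Only the 3 blocks with intensity above φ contribute runoff: 0.9, 1.2, 1.7 in/h.
Σ(I−φ)·Δt = d  ⇒  (0.9+1.2+1.7 − 3φ)·1 = 2.42
φ = (3.800 − 2.42/1) / 3 = 0.46 in/h.

φ ≈ 0.46 in/h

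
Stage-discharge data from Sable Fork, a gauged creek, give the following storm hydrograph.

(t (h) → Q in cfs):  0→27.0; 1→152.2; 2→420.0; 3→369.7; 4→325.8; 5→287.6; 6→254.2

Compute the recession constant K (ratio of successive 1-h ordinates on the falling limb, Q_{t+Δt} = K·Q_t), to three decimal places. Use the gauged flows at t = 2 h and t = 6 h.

Using the recession-limb readings at t = 2 h and t = 6 h: Q falls from 420.0 to 254.2 cfs over 4 intervals.
K = (Q₂/Q₁)^(1/4) = (254.2/420.0)^(1/4) = 0.882.

K ≈ 0.882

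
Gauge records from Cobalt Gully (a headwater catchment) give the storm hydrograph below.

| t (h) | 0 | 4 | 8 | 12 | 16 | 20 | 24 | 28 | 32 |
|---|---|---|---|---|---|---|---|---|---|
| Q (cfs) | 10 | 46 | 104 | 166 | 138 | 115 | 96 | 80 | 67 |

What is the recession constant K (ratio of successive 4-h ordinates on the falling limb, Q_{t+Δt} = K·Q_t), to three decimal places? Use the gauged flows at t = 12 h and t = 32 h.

K ≈ 0.834

Using the recession-limb readings at t = 12 h and t = 32 h: Q falls from 166 to 67 cfs over 5 intervals.
K = (Q₂/Q₁)^(1/5) = (67/166)^(1/5) = 0.834.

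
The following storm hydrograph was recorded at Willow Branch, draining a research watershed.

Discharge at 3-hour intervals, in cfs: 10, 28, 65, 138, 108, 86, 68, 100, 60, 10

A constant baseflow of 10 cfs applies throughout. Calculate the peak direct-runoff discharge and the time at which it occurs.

Subtracting baseflow gives direct-runoff ordinates: 0.0, 18.0, 55.0, 128.0, 98.0, 76.0, 58.0, 90.0, 50.0, 0.0 cfs.
The maximum is 128.0 cfs, occurring at the reading for t = 9 h.

Q_p = 128.0 cfs at t = 9 h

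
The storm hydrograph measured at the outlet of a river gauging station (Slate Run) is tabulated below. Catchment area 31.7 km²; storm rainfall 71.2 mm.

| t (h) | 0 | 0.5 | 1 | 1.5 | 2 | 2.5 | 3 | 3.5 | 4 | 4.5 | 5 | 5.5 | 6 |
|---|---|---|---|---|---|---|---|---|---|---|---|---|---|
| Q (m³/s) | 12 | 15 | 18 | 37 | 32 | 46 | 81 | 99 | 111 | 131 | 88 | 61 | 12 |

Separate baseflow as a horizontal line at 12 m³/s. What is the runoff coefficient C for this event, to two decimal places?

ΣQ_DR = 587.0 m³/s; V = ΣQ_DR·Δt = 1.057 × 10^6 m³.
Runoff depth d = V / A = 33.33 mm.
C = d / P = 33.33 / 71.2 = 0.47.

C ≈ 0.47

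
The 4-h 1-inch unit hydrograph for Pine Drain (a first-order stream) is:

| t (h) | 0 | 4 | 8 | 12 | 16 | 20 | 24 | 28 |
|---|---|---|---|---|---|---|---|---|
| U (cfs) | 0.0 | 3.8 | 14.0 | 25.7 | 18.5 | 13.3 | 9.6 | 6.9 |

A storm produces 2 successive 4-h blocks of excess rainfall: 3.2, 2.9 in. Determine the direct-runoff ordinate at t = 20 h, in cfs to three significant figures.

Q ≈ 96.2 cfs

By discrete convolution, Q_j = Σ (P_i / 1 in) · U_{j−i}.
At t = 20 h (j=5): Q = (3.2/1)·13.3 + (2.9/1)·18.5 = 96.2 cfs.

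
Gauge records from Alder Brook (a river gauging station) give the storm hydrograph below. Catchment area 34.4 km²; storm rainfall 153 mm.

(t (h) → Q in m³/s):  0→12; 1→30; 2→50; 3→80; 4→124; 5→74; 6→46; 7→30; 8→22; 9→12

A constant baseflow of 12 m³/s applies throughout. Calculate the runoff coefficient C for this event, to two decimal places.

ΣQ_DR = 360.0 m³/s; V = ΣQ_DR·Δt = 1.296 × 10^6 m³.
Runoff depth d = V / A = 37.67 mm.
C = d / P = 37.67 / 153 = 0.25.

C ≈ 0.25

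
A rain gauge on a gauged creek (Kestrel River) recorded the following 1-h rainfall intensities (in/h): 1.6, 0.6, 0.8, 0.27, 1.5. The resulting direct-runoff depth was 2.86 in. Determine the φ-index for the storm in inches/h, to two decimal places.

φ ≈ 0.41 in/h

Only the 4 blocks with intensity above φ contribute runoff: 1.6, 0.6, 0.8, 1.5 in/h.
Σ(I−φ)·Δt = d  ⇒  (1.6+0.6+0.8+1.5 − 4φ)·1 = 2.86
φ = (4.500 − 2.86/1) / 4 = 0.41 in/h.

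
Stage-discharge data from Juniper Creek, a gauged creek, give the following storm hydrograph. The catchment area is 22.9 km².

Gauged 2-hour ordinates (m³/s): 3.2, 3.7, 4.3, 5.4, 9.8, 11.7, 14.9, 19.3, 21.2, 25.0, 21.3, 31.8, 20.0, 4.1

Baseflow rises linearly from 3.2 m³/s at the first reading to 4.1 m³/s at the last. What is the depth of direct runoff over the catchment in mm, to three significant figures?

d ≈ 45.5 mm

Direct runoff: 0.00, 0.43, 0.96, 1.99, 6.32, 8.15, 11.28, 15.62, 17.45, 21.18, 17.41, 27.84, 15.97, 0.00 m³/s; ΣQ_DR = 144.6 m³/s.
V = ΣQ_DR · Δt = 144.6 × 7200 s = 1.041 × 10^6 m³.
Over A = 22.9 km², depth = V / A = 45.5 mm.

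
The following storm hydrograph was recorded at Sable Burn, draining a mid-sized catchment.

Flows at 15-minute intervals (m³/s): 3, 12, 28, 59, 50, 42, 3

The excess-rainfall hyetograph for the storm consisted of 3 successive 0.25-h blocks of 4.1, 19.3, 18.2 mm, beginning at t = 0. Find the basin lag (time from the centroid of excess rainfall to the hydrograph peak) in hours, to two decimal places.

Centroid of excess rainfall: t_c = Σ P_i·t̄_i / ΣP_i = 0.4597 h (block centres at 0.125, 0.375, 0.625 h).
Hydrograph peak occurs at t = 0.75 h, so basin lag t_L = 0.75 − 0.4597 = 0.29 h.

t_L ≈ 0.29 h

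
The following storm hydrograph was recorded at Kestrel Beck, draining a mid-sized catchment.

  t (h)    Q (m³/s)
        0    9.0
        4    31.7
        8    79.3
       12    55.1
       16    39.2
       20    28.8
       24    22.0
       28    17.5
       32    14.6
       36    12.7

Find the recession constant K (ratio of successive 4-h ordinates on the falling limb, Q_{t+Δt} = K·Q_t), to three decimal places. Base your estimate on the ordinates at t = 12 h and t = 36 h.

K ≈ 0.783

Using the recession-limb readings at t = 12 h and t = 36 h: Q falls from 55.1 to 12.7 m³/s over 6 intervals.
K = (Q₂/Q₁)^(1/6) = (12.7/55.1)^(1/6) = 0.783.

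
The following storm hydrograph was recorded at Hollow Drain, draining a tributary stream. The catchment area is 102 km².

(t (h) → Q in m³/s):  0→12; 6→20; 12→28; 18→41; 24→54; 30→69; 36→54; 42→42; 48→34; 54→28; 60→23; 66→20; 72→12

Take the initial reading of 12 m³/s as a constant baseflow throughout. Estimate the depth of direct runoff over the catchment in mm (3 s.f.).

Direct runoff: 0.0, 8.0, 16.0, 29.0, 42.0, 57.0, 42.0, 30.0, 22.0, 16.0, 11.0, 8.0, 0.0 m³/s; ΣQ_DR = 281.0 m³/s.
V = ΣQ_DR · Δt = 281.0 × 21600 s = 6.070 × 10^6 m³.
Over A = 102 km², depth = V / A = 59.5 mm.

d ≈ 59.5 mm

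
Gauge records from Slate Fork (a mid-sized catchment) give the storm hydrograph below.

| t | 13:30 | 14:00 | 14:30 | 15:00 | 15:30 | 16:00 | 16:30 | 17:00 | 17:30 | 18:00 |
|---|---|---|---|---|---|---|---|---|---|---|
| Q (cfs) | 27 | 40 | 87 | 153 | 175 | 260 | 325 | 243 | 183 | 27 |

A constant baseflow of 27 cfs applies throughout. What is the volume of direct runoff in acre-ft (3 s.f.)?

V ≈ 51.7 acre-ft

Direct-runoff ordinates (Q − Q_b): 0.0, 13.0, 60.0, 126.0, 148.0, 233.0, 298.0, 216.0, 156.0, 0.0 cfs.
ΣQ_DR = 1250 cfs.
With Δt = 0.5 h = 1800 s, V = ΣQ_DR · Δt = 1250 × 1800 = 2.25 × 10^6 ft³ = 51.7 acre-ft.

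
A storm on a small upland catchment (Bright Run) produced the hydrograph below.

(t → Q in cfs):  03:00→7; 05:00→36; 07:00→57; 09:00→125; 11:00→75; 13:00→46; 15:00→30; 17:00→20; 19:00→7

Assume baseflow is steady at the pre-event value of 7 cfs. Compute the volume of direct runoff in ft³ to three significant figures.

V ≈ 2.45 × 10^6 ft³

Direct-runoff ordinates (Q − Q_b): 0.0, 29.0, 50.0, 118.0, 68.0, 39.0, 23.0, 13.0, 0.0 cfs.
ΣQ_DR = 340.0 cfs.
With Δt = 2 h = 7200 s, V = ΣQ_DR · Δt = 340.0 × 7200 = 2.45 × 10^6 ft³.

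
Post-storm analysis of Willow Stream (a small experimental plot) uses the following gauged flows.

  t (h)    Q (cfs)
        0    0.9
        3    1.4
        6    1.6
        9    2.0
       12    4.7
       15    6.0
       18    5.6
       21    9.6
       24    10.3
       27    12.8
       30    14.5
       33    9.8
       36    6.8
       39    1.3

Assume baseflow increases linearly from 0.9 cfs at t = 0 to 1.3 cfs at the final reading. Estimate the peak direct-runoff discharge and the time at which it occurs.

Q_p = 13.29 cfs at t = 30 h

Subtracting baseflow gives direct-runoff ordinates: 0.00, 0.47, 0.64, 1.01, 3.68, 4.95, 4.52, 8.48, 9.15, 11.62, 13.29, 8.56, 5.53, 0.00 cfs.
The maximum is 13.29 cfs, occurring at the reading for t = 30 h.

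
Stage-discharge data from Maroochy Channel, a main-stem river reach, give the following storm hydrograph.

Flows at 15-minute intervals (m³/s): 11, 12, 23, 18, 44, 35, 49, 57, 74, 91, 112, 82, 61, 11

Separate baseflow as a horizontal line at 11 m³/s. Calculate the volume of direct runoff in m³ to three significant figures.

V ≈ 4.73 × 10^5 m³

Direct-runoff ordinates (Q − Q_b): 0.0, 1.0, 12.0, 7.0, 33.0, 24.0, 38.0, 46.0, 63.0, 80.0, 101.0, 71.0, 50.0, 0.0 m³/s.
ΣQ_DR = 526.0 m³/s.
With Δt = 0.25 h = 900 s, V = ΣQ_DR · Δt = 526.0 × 900 = 4.73 × 10^5 m³.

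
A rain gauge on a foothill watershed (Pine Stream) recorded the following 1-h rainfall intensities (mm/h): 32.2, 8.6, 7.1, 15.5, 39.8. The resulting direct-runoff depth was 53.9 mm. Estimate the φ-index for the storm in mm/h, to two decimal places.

φ ≈ 11.20 mm/h

Only the 3 blocks with intensity above φ contribute runoff: 32.2, 15.5, 39.8 mm/h.
Σ(I−φ)·Δt = d  ⇒  (32.2+15.5+39.8 − 3φ)·1 = 53.9
φ = (87.50 − 53.9/1) / 3 = 11.20 mm/h.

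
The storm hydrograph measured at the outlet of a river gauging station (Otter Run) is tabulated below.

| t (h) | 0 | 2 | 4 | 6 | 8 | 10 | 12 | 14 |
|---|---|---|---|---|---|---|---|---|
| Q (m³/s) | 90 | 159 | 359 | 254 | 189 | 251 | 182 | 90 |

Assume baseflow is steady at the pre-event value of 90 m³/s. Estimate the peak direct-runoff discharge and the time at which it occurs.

Q_p = 269.0 m³/s at t = 4 h

Subtracting baseflow gives direct-runoff ordinates: 0.0, 69.0, 269.0, 164.0, 99.0, 161.0, 92.0, 0.0 m³/s.
The maximum is 269.0 m³/s, occurring at the reading for t = 4 h.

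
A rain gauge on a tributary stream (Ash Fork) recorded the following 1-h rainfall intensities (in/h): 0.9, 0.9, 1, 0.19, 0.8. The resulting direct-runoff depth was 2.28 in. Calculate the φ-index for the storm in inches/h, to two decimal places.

Only the 4 blocks with intensity above φ contribute runoff: 0.9, 0.9, 1, 0.8 in/h.
Σ(I−φ)·Δt = d  ⇒  (0.9+0.9+1+0.8 − 4φ)·1 = 2.28
φ = (3.600 − 2.28/1) / 4 = 0.33 in/h.

φ ≈ 0.33 in/h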